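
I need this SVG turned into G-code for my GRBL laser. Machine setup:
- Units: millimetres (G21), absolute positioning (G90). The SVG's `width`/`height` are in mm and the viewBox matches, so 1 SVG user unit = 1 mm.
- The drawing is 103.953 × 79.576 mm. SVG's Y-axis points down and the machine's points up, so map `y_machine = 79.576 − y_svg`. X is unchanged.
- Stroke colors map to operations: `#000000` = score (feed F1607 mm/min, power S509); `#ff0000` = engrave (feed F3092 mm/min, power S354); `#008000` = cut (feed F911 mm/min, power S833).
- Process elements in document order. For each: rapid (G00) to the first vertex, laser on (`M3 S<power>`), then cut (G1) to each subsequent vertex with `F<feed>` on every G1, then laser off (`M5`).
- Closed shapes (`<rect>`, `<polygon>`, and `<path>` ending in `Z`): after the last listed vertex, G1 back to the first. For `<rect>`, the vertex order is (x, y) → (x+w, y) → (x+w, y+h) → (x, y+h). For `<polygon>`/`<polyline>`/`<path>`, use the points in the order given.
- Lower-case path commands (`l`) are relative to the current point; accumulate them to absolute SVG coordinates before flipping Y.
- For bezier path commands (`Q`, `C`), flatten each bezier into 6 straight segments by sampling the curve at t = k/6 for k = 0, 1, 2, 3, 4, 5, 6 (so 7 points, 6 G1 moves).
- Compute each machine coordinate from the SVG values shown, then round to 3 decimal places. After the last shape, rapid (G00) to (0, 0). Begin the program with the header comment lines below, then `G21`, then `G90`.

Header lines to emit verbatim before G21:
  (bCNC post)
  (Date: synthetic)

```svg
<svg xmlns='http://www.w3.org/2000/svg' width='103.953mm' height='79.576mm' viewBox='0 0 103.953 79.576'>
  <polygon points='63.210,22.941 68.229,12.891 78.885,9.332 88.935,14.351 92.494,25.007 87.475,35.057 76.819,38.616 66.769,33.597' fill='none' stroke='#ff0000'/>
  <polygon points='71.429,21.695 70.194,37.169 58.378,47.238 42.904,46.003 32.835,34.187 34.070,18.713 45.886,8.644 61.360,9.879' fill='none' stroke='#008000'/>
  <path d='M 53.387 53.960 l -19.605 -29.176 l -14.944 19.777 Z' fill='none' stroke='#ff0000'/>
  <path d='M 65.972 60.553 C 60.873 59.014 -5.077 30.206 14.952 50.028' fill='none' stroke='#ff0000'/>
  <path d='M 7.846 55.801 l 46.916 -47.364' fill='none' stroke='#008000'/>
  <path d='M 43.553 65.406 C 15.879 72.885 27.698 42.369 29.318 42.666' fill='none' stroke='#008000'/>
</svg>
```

Since the viewBox matches the mm dimensions, user units are millimetres directly. The only transform is the Y-flip y_m = 79.576 − y_svg.

Shape 1 is a regular polygon drawn with `<polygon>`. Its stroke #ff0000 means engrave at S354, F3092. After flipping Y the toolpath is (63.210,56.635) → (68.229,66.685) → (78.885,70.244) → (88.935,65.225) → (92.494,54.569) → (87.475,44.519) → (76.819,40.960) → (66.769,45.979) → (63.210,56.635), returning to the start.

Shape 2 is a regular polygon drawn with `<polygon>`. Its stroke #008000 means cut at S833, F911. After flipping Y the toolpath is (71.429,57.881) → (70.194,42.407) → (58.378,32.338) → (42.904,33.573) → (32.835,45.389) → (34.070,60.863) → (45.886,70.932) → (61.360,69.697) → (71.429,57.881), returning to the start.

Shape 3 is a closed polygon drawn with `<path>`. Its stroke #ff0000 means engrave at S354, F3092. After flipping Y the toolpath is (53.387,25.616) → (33.782,54.792) → (18.838,35.015) → (53.387,25.616), returning to the start.

Shape 4 is a cubic bezier drawn with `<path>`. Its stroke #ff0000 means engrave at S354, F3092. After flipping Y the toolpath is (65.972,19.023) → (59.031,21.714) → (46.027,26.841) → (31.039,32.296) → (18.145,35.971) → (11.423,35.758) → (14.952,29.548).

Shape 5 is a line segment drawn with `<path>`. Its stroke #008000 means cut at S833, F911. After flipping Y the toolpath is (7.846,23.775) → (54.762,71.139).

Shape 6 is a cubic bezier drawn with `<path>`. Its stroke #008000 means cut at S833, F911. After flipping Y the toolpath is (43.553,14.170) → (32.777,13.278) → (27.203,16.808) → (25.450,22.847) → (26.139,29.484) → (27.888,34.809) → (29.318,36.910).

(bCNC post)
(Date: synthetic)
G21
G90
G00 X63.210 Y56.635
M3 S354
G1 X68.229 Y66.685 F3092
G1 X78.885 Y70.244 F3092
G1 X88.935 Y65.225 F3092
G1 X92.494 Y54.569 F3092
G1 X87.475 Y44.519 F3092
G1 X76.819 Y40.960 F3092
G1 X66.769 Y45.979 F3092
G1 X63.210 Y56.635 F3092
M5
G00 X71.429 Y57.881
M3 S833
G1 X70.194 Y42.407 F911
G1 X58.378 Y32.338 F911
G1 X42.904 Y33.573 F911
G1 X32.835 Y45.389 F911
G1 X34.070 Y60.863 F911
G1 X45.886 Y70.932 F911
G1 X61.360 Y69.697 F911
G1 X71.429 Y57.881 F911
M5
G00 X53.387 Y25.616
M3 S354
G1 X33.782 Y54.792 F3092
G1 X18.838 Y35.015 F3092
G1 X53.387 Y25.616 F3092
M5
G00 X65.972 Y19.023
M3 S354
G1 X59.031 Y21.714 F3092
G1 X46.027 Y26.841 F3092
G1 X31.039 Y32.296 F3092
G1 X18.145 Y35.971 F3092
G1 X11.423 Y35.758 F3092
G1 X14.952 Y29.548 F3092
M5
G00 X7.846 Y23.775
M3 S833
G1 X54.762 Y71.139 F911
M5
G00 X43.553 Y14.170
M3 S833
G1 X32.777 Y13.278 F911
G1 X27.203 Y16.808 F911
G1 X25.450 Y22.847 F911
G1 X26.139 Y29.484 F911
G1 X27.888 Y34.809 F911
G1 X29.318 Y36.910 F911
M5
G00 X0.000 Y0.000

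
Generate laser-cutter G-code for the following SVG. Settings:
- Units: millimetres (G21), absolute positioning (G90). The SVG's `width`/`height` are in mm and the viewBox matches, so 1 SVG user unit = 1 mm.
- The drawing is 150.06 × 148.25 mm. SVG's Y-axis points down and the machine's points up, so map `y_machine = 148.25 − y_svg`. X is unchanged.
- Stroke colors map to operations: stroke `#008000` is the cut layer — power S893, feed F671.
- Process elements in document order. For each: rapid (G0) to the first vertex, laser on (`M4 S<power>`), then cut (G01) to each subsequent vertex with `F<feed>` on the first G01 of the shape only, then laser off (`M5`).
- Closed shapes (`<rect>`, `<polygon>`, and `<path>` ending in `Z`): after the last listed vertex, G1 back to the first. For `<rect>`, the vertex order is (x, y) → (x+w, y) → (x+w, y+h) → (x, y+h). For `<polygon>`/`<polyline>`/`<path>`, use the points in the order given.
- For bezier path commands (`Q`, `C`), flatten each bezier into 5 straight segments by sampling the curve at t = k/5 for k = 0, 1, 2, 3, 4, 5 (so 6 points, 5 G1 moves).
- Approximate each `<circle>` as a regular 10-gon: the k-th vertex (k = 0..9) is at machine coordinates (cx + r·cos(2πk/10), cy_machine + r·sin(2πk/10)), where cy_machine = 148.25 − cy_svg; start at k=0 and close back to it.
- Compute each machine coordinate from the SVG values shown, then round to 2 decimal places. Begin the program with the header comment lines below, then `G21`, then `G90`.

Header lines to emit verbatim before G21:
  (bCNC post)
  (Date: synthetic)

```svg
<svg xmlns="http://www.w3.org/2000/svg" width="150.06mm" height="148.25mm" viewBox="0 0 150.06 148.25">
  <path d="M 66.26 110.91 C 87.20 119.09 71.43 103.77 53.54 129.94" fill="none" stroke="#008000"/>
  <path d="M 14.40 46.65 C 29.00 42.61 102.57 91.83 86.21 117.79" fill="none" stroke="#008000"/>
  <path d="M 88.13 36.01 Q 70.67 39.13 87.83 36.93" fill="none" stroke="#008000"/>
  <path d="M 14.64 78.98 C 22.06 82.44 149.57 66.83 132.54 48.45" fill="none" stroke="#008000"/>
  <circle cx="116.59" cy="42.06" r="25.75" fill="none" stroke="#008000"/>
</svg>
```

Since the viewBox matches the mm dimensions, user units are millimetres directly. The only transform is the Y-flip y_m = 148.25 − y_svg.

Shape 1 is a cubic bezier drawn with `<path>`. Its stroke #008000 means cut at S893, F671. After flipping Y the toolpath is (66.26,37.34) → (74.70,34.73) → (75.98,34.64) → (71.78,33.96) → (63.74,29.55) → (53.54,18.31).

Shape 2 is a cubic bezier drawn with `<path>`. Its stroke #008000 means cut at S893, F671. After flipping Y the toolpath is (14.40,101.60) → (29.05,98.24) → (50.70,85.78) → (72.21,67.88) → (86.43,48.22) → (86.21,30.46).

Shape 3 is a quadratic bezier drawn with `<path>`. Its stroke #008000 means cut at S893, F671. After flipping Y the toolpath is (88.13,112.24) → (82.53,111.20) → (79.70,110.60) → (79.64,110.41) → (82.35,110.65) → (87.83,111.32).

Shape 4 is a cubic bezier drawn with `<path>`. Its stroke #008000 means cut at S893, F671. After flipping Y the toolpath is (14.64,69.27) → (31.39,69.35) → (64.25,73.23) → (100.53,80.12) → (127.53,89.23) → (132.54,99.80).

Shape 5 is a circle drawn with `<circle>`. Its stroke #008000 means cut at S893, F671. After flipping Y the toolpath is (142.34,106.19) → (137.42,121.33) → (124.55,130.68) → (108.63,130.68) → (95.76,121.33) → (90.84,106.19) → (95.76,91.05) → (108.63,81.70) → (124.55,81.70) → (137.42,91.05) → (142.34,106.19), returning to the start.

(bCNC post)
(Date: synthetic)
G21
G90
G0 X66.26 Y37.34
M4 S893
G01 X74.70 Y34.73 F671
G01 X75.98 Y34.64
G01 X71.78 Y33.96
G01 X63.74 Y29.55
G01 X53.54 Y18.31
M5
G0 X14.40 Y101.60
M4 S893
G01 X29.05 Y98.24 F671
G01 X50.70 Y85.78
G01 X72.21 Y67.88
G01 X86.43 Y48.22
G01 X86.21 Y30.46
M5
G0 X88.13 Y112.24
M4 S893
G01 X82.53 Y111.20 F671
G01 X79.70 Y110.60
G01 X79.64 Y110.41
G01 X82.35 Y110.65
G01 X87.83 Y111.32
M5
G0 X14.64 Y69.27
M4 S893
G01 X31.39 Y69.35 F671
G01 X64.25 Y73.23
G01 X100.53 Y80.12
G01 X127.53 Y89.23
G01 X132.54 Y99.80
M5
G0 X142.34 Y106.19
M4 S893
G01 X137.42 Y121.33 F671
G01 X124.55 Y130.68
G01 X108.63 Y130.68
G01 X95.76 Y121.33
G01 X90.84 Y106.19
G01 X95.76 Y91.05
G01 X108.63 Y81.70
G01 X124.55 Y81.70
G01 X137.42 Y91.05
G01 X142.34 Y106.19
M5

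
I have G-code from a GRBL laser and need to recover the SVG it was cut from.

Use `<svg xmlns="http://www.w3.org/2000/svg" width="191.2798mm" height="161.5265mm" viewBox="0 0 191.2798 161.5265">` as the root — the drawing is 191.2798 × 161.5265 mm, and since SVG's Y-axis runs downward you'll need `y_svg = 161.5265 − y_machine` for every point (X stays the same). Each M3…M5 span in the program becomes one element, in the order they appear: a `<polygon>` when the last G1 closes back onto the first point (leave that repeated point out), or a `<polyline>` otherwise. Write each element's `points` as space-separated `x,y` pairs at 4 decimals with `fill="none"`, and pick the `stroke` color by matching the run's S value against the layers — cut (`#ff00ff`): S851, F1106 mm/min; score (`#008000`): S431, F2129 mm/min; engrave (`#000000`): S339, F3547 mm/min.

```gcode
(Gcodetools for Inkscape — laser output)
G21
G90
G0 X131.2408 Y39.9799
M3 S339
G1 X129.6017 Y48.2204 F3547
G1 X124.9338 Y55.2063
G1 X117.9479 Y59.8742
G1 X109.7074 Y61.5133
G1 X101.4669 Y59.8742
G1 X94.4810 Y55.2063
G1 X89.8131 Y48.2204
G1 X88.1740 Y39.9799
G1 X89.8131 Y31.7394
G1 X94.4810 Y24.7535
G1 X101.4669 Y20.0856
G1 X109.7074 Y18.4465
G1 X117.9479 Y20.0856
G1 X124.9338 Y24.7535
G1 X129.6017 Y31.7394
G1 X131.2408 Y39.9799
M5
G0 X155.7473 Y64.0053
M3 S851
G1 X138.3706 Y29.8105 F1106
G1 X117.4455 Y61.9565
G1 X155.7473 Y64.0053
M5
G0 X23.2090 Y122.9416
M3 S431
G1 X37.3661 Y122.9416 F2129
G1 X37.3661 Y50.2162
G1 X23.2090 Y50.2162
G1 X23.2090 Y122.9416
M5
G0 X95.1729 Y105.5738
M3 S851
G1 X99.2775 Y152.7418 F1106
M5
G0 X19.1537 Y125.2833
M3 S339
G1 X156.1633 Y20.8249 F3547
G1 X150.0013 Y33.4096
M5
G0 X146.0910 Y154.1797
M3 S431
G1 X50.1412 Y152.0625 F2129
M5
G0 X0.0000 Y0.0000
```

<svg xmlns="http://www.w3.org/2000/svg" width="191.2798mm" height="161.5265mm" viewBox="0 0 191.2798 161.5265">
  <polygon points="131.2408,121.5466 129.6017,113.3061 124.9338,106.3202 117.9479,101.6523 109.7074,100.0132 101.4669,101.6523 94.4810,106.3202 89.8131,113.3061 88.1740,121.5466 89.8131,129.7871 94.4810,136.7730 101.4669,141.4409 109.7074,143.0800 117.9479,141.4409 124.9338,136.7730 129.6017,129.7871" fill="none" stroke="#000000"/>
  <polygon points="155.7473,97.5212 138.3706,131.7160 117.4455,99.5700" fill="none" stroke="#ff00ff"/>
  <polygon points="23.2090,38.5849 37.3661,38.5849 37.3661,111.3103 23.2090,111.3103" fill="none" stroke="#008000"/>
  <polyline points="95.1729,55.9527 99.2775,8.7847" fill="none" stroke="#ff00ff"/>
  <polyline points="19.1537,36.2432 156.1633,140.7016 150.0013,128.1169" fill="none" stroke="#000000"/>
  <polyline points="146.0910,7.3468 50.1412,9.4640" fill="none" stroke="#008000"/>
</svg>

y_svg = 161.5265 − y_m.

[1] S339→`#000000` (engrave); closed run; points: 131.2408,121.5466 129.6017,113.3061 124.9338,106.3202 117.9479,101.6523 109.7074,100.0132 101.4669,101.6523 94.4810,106.3202 89.8131,113.3061 88.1740,121.5466 89.8131,129.7871 94.4810,136.7730 101.4669,141.4409 109.7074,143.0800 117.9479,141.4409 124.9338,136.7730 129.6017,129.7871

[2] S851→`#ff00ff` (cut); closed run; points: 155.7473,97.5212 138.3706,131.7160 117.4455,99.5700

[3] S431→`#008000` (score); closed run; points: 23.2090,38.5849 37.3661,38.5849 37.3661,111.3103 23.2090,111.3103

[4] S851→`#ff00ff` (cut); open run; points: 95.1729,55.9527 99.2775,8.7847

[5] S339→`#000000` (engrave); open run; points: 19.1537,36.2432 156.1633,140.7016 150.0013,128.1169

[6] S431→`#008000` (score); open run; points: 146.0910,7.3468 50.1412,9.4640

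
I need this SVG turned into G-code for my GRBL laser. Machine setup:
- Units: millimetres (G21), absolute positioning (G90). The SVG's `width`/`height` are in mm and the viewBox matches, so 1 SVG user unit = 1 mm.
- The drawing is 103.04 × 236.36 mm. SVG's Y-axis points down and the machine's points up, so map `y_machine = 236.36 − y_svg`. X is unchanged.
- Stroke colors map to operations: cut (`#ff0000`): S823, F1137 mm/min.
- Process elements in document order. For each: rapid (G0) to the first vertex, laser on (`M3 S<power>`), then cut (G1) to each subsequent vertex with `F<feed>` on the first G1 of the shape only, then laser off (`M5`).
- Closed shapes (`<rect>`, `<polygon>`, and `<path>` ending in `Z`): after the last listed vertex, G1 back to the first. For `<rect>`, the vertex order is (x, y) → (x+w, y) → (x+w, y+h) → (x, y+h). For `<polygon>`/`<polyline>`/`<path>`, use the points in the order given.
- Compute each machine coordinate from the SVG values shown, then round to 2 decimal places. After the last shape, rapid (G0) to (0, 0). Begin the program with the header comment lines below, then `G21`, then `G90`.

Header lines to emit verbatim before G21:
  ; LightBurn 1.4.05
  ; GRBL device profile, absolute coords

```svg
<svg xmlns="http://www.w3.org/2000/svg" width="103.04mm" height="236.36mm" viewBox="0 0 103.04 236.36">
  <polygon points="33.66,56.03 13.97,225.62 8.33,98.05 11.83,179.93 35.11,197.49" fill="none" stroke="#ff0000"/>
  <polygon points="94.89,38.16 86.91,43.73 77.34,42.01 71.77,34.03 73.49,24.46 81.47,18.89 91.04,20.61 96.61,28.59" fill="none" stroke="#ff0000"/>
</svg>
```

; LightBurn 1.4.05
; GRBL device profile, absolute coords
G21
G90
G0 X33.66 Y180.33
M3 S823
G1 X13.97 Y10.74 F1137
G1 X8.33 Y138.31
G1 X11.83 Y56.43
G1 X35.11 Y38.87
G1 X33.66 Y180.33
M5
G0 X94.89 Y198.20
M3 S823
G1 X86.91 Y192.63 F1137
G1 X77.34 Y194.35
G1 X71.77 Y202.33
G1 X73.49 Y211.90
G1 X81.47 Y217.47
G1 X91.04 Y215.75
G1 X96.61 Y207.77
G1 X94.89 Y198.20
M5
G0 X0.00 Y0.00

1 u = 1 mm; y_m = 236.36 − y.

[1] `<polygon>` closed polygon, #ff0000→cut S823 F1137: (33.66,180.33) → (13.97,10.74) → (8.33,138.31) → (11.83,56.43) → (35.11,38.87) → (33.66,180.33) (closed)

[2] `<polygon>` regular polygon, #ff0000→cut S823 F1137: (94.89,198.20) → (86.91,192.63) → (77.34,194.35) → (71.77,202.33) → (73.49,211.90) → (81.47,217.47) → (91.04,215.75) → (96.61,207.77) → (94.89,198.20) (closed)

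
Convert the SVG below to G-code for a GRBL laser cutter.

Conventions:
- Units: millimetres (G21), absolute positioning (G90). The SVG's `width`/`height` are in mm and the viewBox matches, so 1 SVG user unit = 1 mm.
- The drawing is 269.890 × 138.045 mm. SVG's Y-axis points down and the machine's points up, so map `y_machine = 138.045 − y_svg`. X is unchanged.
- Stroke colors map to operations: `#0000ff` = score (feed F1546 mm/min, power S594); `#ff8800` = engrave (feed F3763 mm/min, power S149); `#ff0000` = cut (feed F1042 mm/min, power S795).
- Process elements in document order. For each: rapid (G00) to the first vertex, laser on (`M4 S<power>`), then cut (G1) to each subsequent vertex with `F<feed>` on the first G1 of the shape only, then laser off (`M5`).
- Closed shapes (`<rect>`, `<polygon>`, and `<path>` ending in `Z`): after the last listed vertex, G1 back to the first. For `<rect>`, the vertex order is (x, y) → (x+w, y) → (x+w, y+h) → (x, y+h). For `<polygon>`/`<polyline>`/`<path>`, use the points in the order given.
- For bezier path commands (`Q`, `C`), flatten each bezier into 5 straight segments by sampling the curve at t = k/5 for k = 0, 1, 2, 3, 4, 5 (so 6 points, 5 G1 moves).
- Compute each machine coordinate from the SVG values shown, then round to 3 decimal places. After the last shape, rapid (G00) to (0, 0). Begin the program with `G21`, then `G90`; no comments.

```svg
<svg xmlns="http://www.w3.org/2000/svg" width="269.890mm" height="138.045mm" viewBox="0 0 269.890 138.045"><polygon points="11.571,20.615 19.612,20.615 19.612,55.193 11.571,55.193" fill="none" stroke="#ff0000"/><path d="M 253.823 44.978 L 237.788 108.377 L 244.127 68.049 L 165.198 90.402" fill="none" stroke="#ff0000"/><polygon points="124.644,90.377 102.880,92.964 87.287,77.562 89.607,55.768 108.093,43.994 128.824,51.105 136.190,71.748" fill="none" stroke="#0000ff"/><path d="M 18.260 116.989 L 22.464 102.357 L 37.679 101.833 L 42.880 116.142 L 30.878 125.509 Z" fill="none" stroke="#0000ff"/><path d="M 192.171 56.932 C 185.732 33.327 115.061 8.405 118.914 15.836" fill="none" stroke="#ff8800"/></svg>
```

G21
G90
G00 X11.571 Y117.430
M4 S795
G1 X19.612 Y117.430 F1042
G1 X19.612 Y82.852
G1 X11.571 Y82.852
G1 X11.571 Y117.430
M5
G00 X253.823 Y93.067
M4 S795
G1 X237.788 Y29.668 F1042
G1 X244.127 Y69.996
G1 X165.198 Y47.643
M5
G00 X124.644 Y47.668
M4 S594
G1 X102.880 Y45.081 F1546
G1 X87.287 Y60.483
G1 X89.607 Y82.277
G1 X108.093 Y94.051
G1 X128.824 Y86.940
G1 X136.190 Y66.297
G1 X124.644 Y47.668
M5
G00 X18.260 Y21.056
M4 S594
G1 X22.464 Y35.688 F1546
G1 X37.679 Y36.212
G1 X42.880 Y21.903
G1 X30.878 Y12.536
G1 X18.260 Y21.056
M5
G00 X192.171 Y81.113
M4 S149
G1 X181.710 Y95.165 F3763
G1 X162.493 Y107.916
G1 X141.182 Y117.752
G1 X124.435 Y123.055
G1 X118.914 Y122.209
M5
G00 X0.000 Y0.000

1 u = 1 mm; y_m = 138.045 − y.

[1] `<polygon>` rectangle, #ff0000→cut S795 F1042: (11.571,117.430) → (19.612,117.430) → (19.612,82.852) → (11.571,82.852) → (11.571,117.430) (closed)

[2] `<path>` open polyline, #ff0000→cut S795 F1042: (253.823,93.067) → (237.788,29.668) → (244.127,69.996) → (165.198,47.643)

[3] `<polygon>` regular polygon, #0000ff→score S594 F1546: (124.644,47.668) → (102.880,45.081) → (87.287,60.483) → (89.607,82.277) → (108.093,94.051) → (128.824,86.940) → (136.190,66.297) → (124.644,47.668) (closed)

[4] `<path>` regular polygon, #0000ff→score S594 F1546: (18.260,21.056) → (22.464,35.688) → (37.679,36.212) → (42.880,21.903) → (30.878,12.536) → (18.260,21.056) (closed)

[5] `<path>` cubic bezier, #ff8800→engrave S149 F3763: (192.171,81.113) → (181.710,95.165) → (162.493,107.916) → (141.182,117.752) → (124.435,123.055) → (118.914,122.209)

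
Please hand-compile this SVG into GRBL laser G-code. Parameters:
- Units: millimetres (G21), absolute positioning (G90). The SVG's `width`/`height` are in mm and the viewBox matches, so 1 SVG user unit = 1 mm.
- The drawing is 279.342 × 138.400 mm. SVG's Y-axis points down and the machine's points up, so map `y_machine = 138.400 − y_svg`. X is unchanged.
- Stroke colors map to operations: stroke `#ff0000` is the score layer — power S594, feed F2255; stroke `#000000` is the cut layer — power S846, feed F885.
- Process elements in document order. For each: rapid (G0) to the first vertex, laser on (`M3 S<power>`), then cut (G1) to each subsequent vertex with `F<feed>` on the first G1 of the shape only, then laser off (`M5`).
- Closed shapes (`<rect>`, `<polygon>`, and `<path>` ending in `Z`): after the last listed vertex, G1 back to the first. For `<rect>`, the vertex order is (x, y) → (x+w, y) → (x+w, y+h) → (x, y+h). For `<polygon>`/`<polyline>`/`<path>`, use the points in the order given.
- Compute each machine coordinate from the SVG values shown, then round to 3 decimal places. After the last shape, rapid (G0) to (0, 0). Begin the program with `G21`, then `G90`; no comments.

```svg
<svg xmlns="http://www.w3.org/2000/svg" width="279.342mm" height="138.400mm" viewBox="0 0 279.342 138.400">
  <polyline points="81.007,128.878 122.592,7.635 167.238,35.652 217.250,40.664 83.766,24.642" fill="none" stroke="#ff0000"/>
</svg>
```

Since the viewBox matches the mm dimensions, user units are millimetres directly. The only transform is the Y-flip y_m = 138.400 − y_svg.

Shape 1 is a open polyline drawn with `<polyline>`. Its stroke #ff0000 means score at S594, F2255. After flipping Y the toolpath is (81.007,9.522) → (122.592,130.765) → (167.238,102.748) → (217.250,97.736) → (83.766,113.758).

G21
G90
G0 X81.007 Y9.522
M3 S594
G1 X122.592 Y130.765 F2255
G1 X167.238 Y102.748
G1 X217.250 Y97.736
G1 X83.766 Y113.758
M5
G0 X0.000 Y0.000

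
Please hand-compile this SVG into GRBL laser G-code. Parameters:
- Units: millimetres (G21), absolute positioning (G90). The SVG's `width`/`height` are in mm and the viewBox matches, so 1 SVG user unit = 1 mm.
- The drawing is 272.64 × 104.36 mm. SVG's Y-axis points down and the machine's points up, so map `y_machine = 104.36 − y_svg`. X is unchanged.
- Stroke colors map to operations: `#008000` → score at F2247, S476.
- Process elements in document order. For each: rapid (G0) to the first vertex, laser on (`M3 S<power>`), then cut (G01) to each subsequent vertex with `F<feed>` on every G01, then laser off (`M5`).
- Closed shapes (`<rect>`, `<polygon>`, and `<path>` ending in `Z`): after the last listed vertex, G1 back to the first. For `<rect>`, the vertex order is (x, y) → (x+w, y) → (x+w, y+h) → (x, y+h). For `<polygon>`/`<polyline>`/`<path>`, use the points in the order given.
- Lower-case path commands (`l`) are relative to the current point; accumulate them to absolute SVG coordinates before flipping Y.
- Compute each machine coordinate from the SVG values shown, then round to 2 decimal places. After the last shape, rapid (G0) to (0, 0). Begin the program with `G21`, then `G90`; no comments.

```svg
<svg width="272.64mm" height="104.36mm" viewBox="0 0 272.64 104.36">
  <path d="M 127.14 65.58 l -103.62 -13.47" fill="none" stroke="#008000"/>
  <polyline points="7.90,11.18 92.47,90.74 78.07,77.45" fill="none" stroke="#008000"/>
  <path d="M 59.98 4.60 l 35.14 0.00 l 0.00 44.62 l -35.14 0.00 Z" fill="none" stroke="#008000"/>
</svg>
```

viewBox `0 0 272.64 104.36` with mm width/height → 1 unit = 1 mm. Flip: y_m = 104.36 − y_svg.

**Shape 1** — `<path>` line segment, stroke `#008000` → score (S476, F2247). Machine vertices: (127.14,38.78) → (23.52,52.25). Open path.

**Shape 2** — `<polyline>` open polyline, stroke `#008000` → score (S476, F2247). Machine vertices: (7.90,93.18) → (92.47,13.62) → (78.07,26.91). Open path.

**Shape 3** — `<path>` rectangle, stroke `#008000` → score (S476, F2247). Machine vertices: (59.98,99.76) → (95.12,99.76) → (95.12,55.14) → (59.98,55.14) → (59.98,99.76). Closed: final G1 returns to the first vertex.

G21
G90
G0 X127.14 Y38.78
M3 S476
G01 X23.52 Y52.25 F2247
M5
G0 X7.90 Y93.18
M3 S476
G01 X92.47 Y13.62 F2247
G01 X78.07 Y26.91 F2247
M5
G0 X59.98 Y99.76
M3 S476
G01 X95.12 Y99.76 F2247
G01 X95.12 Y55.14 F2247
G01 X59.98 Y55.14 F2247
G01 X59.98 Y99.76 F2247
M5
G0 X0.00 Y0.00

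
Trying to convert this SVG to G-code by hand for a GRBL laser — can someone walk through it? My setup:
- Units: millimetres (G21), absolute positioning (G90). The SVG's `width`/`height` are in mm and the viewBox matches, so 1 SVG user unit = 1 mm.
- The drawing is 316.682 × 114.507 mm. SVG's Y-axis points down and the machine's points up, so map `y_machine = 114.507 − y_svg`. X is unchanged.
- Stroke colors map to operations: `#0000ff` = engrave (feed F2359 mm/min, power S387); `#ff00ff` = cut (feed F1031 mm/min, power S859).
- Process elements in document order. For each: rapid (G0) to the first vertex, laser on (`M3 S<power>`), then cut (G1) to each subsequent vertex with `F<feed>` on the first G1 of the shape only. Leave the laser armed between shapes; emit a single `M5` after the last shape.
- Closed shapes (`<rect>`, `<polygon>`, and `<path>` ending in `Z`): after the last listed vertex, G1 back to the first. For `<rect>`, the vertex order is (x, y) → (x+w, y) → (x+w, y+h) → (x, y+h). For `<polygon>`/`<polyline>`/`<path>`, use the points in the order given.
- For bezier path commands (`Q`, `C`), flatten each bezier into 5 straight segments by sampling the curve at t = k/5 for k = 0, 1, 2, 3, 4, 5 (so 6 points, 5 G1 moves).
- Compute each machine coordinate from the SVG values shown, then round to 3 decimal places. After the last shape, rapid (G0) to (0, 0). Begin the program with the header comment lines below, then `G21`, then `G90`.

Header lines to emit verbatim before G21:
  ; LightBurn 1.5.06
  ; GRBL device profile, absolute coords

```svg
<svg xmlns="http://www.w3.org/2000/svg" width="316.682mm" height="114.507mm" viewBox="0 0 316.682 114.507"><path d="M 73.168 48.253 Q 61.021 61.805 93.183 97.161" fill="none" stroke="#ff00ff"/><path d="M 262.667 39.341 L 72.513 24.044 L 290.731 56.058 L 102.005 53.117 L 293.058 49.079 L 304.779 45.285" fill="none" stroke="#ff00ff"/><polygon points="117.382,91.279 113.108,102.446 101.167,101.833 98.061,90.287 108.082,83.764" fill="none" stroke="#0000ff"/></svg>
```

; LightBurn 1.5.06
; GRBL device profile, absolute coords
G21
G90
G0 X73.168 Y66.254
M3 S859
G1 X70.082 Y59.961 F1031
G1 X70.540 Y51.924
G1 X74.543 Y42.142
G1 X82.091 Y30.616
G1 X93.183 Y17.346
G0 X262.667 Y75.166
M3 S859
G1 X72.513 Y90.463 F1031
G1 X290.731 Y58.449
G1 X102.005 Y61.390
G1 X293.058 Y65.428
G1 X304.779 Y69.222
G0 X117.382 Y23.228
M3 S387
G1 X113.108 Y12.061 F2359
G1 X101.167 Y12.674
G1 X98.061 Y24.220
G1 X108.082 Y30.743
G1 X117.382 Y23.228
M5
G0 X0.000 Y0.000

Since the viewBox matches the mm dimensions, user units are millimetres directly. The only transform is the Y-flip y_m = 114.507 − y_svg.

Shape 1 is a quadratic bezier drawn with `<path>`. Its stroke #ff00ff means cut at S859, F1031. After flipping Y the toolpath is (73.168,66.254) → (70.082,59.961) → (70.540,51.924) → (74.543,42.142) → (82.091,30.616) → (93.183,17.346).

Shape 2 is a open polyline drawn with `<path>`. Its stroke #ff00ff means cut at S859, F1031. After flipping Y the toolpath is (262.667,75.166) → (72.513,90.463) → (290.731,58.449) → (102.005,61.390) → (293.058,65.428) → (304.779,69.222).

Shape 3 is a regular polygon drawn with `<polygon>`. Its stroke #0000ff means engrave at S387, F2359. After flipping Y the toolpath is (117.382,23.228) → (113.108,12.061) → (101.167,12.674) → (98.061,24.220) → (108.082,30.743) → (117.382,23.228), returning to the start.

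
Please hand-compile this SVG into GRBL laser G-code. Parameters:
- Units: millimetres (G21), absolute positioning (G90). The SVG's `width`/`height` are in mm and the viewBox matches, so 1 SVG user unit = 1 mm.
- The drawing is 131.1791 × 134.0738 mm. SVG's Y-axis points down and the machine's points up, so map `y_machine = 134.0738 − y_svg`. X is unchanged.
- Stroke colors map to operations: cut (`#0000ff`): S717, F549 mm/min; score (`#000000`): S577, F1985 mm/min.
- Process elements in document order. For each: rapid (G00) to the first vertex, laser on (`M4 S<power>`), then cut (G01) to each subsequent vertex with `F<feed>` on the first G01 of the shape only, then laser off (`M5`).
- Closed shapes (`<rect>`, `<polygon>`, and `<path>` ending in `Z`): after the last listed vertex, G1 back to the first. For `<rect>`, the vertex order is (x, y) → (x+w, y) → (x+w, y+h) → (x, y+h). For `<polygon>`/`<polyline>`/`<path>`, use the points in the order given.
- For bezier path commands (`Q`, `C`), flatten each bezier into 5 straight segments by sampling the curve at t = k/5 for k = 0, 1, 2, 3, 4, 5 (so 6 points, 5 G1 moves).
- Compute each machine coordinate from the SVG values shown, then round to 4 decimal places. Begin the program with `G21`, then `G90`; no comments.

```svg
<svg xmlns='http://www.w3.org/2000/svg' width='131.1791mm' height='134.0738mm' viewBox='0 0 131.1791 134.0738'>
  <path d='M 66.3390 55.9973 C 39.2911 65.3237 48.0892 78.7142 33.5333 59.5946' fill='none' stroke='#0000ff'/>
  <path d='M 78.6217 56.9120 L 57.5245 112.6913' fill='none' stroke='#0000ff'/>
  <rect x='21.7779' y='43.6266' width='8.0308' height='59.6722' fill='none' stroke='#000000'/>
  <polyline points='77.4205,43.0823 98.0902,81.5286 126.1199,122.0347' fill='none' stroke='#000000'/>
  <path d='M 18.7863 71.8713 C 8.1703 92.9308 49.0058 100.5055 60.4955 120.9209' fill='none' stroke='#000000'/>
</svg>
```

G21
G90
G00 X66.3390 Y78.0765
M4 S717
G01 X53.9382 Y72.2856 F549
G01 X47.2988 Y67.2748
G01 X43.5793 Y64.7998
G01 X39.9380 Y66.6161
G01 X33.5333 Y74.4792
M5
G00 X78.6217 Y77.1618
M4 S717
G01 X57.5245 Y21.3825 F549
M5
G00 X21.7779 Y90.4472
M4 S577
G01 X29.8087 Y90.4472 F1985
G01 X29.8087 Y30.7750
G01 X21.7779 Y30.7750
G01 X21.7779 Y90.4472
M5
G00 X77.4205 Y90.9915
M4 S577
G01 X98.0902 Y52.5452 F1985
G01 X126.1199 Y12.0391
M5
G00 X18.7863 Y62.2025
M4 S577
G01 X17.9445 Y50.9744 F1985
G01 X25.5728 Y41.7190
G01 X37.7929 Y33.1727
G01 X50.7266 Y24.0719
G01 X60.4955 Y13.1529
M5

Since the viewBox matches the mm dimensions, user units are millimetres directly. The only transform is the Y-flip y_m = 134.0738 − y_svg.

Shape 1 is a cubic bezier drawn with `<path>`. Its stroke #0000ff means cut at S717, F549. After flipping Y the toolpath is (66.3390,78.0765) → (53.9382,72.2856) → (47.2988,67.2748) → (43.5793,64.7998) → (39.9380,66.6161) → (33.5333,74.4792).

Shape 2 is a line segment drawn with `<path>`. Its stroke #0000ff means cut at S717, F549. After flipping Y the toolpath is (78.6217,77.1618) → (57.5245,21.3825).

Shape 3 is a rectangle drawn with `<rect>`. Its stroke #000000 means score at S577, F1985. After flipping Y the toolpath is (21.7779,90.4472) → (29.8087,90.4472) → (29.8087,30.7750) → (21.7779,30.7750) → (21.7779,90.4472), returning to the start.

Shape 4 is a open polyline drawn with `<polyline>`. Its stroke #000000 means score at S577, F1985. After flipping Y the toolpath is (77.4205,90.9915) → (98.0902,52.5452) → (126.1199,12.0391).

Shape 5 is a cubic bezier drawn with `<path>`. Its stroke #000000 means score at S577, F1985. After flipping Y the toolpath is (18.7863,62.2025) → (17.9445,50.9744) → (25.5728,41.7190) → (37.7929,33.1727) → (50.7266,24.0719) → (60.4955,13.1529).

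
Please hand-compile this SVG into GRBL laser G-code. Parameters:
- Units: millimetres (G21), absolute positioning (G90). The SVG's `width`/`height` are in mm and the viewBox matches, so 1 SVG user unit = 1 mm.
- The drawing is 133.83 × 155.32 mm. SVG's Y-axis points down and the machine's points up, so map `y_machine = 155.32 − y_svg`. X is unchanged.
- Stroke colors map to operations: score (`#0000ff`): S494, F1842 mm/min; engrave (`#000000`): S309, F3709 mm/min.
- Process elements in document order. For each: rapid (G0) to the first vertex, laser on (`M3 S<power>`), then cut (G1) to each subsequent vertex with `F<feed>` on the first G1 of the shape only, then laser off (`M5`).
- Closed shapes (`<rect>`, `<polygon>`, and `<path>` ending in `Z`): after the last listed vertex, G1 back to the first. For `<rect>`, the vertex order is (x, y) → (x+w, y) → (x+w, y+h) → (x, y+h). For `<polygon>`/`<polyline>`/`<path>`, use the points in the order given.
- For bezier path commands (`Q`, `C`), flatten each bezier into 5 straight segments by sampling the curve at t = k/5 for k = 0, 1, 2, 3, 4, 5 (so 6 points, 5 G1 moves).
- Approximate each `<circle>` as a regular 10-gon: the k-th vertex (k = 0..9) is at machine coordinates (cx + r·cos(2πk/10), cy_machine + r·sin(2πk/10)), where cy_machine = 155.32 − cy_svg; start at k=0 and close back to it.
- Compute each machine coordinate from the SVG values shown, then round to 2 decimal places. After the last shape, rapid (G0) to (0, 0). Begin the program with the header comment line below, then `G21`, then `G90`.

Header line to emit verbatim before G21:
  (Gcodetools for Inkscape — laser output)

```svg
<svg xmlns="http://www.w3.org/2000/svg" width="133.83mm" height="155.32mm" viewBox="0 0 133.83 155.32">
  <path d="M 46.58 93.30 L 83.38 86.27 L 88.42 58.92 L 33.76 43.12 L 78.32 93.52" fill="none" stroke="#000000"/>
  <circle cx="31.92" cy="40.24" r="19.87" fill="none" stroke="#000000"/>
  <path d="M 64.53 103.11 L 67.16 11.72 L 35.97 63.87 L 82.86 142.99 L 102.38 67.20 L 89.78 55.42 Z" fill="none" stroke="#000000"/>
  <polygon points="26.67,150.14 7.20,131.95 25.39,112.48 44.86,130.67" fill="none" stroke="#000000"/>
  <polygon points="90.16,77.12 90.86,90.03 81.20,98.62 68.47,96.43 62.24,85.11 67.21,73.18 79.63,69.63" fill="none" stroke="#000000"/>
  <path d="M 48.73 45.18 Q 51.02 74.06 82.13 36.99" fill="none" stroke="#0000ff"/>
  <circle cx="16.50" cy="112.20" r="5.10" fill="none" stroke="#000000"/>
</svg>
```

(Gcodetools for Inkscape — laser output)
G21
G90
G0 X46.58 Y62.02
M3 S309
G1 X83.38 Y69.05 F3709
G1 X88.42 Y96.40
G1 X33.76 Y112.20
G1 X78.32 Y61.80
M5
G0 X51.79 Y115.08
M3 S309
G1 X48.00 Y126.76 F3709
G1 X38.06 Y133.98
G1 X25.78 Y133.98
G1 X15.84 Y126.76
G1 X12.05 Y115.08
G1 X15.84 Y103.40
G1 X25.78 Y96.18
G1 X38.06 Y96.18
G1 X48.00 Y103.40
G1 X51.79 Y115.08
M5
G0 X64.53 Y52.21
M3 S309
G1 X67.16 Y143.60 F3709
G1 X35.97 Y91.45
G1 X82.86 Y12.33
G1 X102.38 Y88.12
G1 X89.78 Y99.90
G1 X64.53 Y52.21
M5
G0 X26.67 Y5.18
M3 S309
G1 X7.20 Y23.37 F3709
G1 X25.39 Y42.84
G1 X44.86 Y24.65
G1 X26.67 Y5.18
M5
G0 X90.16 Y78.20
M3 S309
G1 X90.86 Y65.29 F3709
G1 X81.20 Y56.70
G1 X68.47 Y58.89
G1 X62.24 Y70.21
G1 X67.21 Y82.14
G1 X79.63 Y85.69
G1 X90.16 Y78.20
M5
G0 X48.73 Y110.14
M3 S494
G1 X50.80 Y101.23 F1842
G1 X55.17 Y97.59
G1 X61.85 Y99.23
G1 X70.84 Y106.14
G1 X82.13 Y118.33
M5
G0 X21.60 Y43.12
M3 S309
G1 X20.63 Y46.12 F3709
G1 X18.08 Y47.97
G1 X14.92 Y47.97
G1 X12.37 Y46.12
G1 X11.40 Y43.12
G1 X12.37 Y40.12
G1 X14.92 Y38.27
G1 X18.08 Y38.27
G1 X20.63 Y40.12
G1 X21.60 Y43.12
M5
G0 X0.00 Y0.00

Since the viewBox matches the mm dimensions, user units are millimetres directly. The only transform is the Y-flip y_m = 155.32 − y_svg.

Shape 1 is a open polyline drawn with `<path>`. Its stroke #000000 means engrave at S309, F3709. After flipping Y the toolpath is (46.58,62.02) → (83.38,69.05) → (88.42,96.40) → (33.76,112.20) → (78.32,61.80).

Shape 2 is a circle drawn with `<circle>`. Its stroke #000000 means engrave at S309, F3709. After flipping Y the toolpath is (51.79,115.08) → (48.00,126.76) → (38.06,133.98) → (25.78,133.98) → (15.84,126.76) → (12.05,115.08) → (15.84,103.40) → (25.78,96.18) → (38.06,96.18) → (48.00,103.40) → (51.79,115.08), returning to the start.

Shape 3 is a closed polygon drawn with `<path>`. Its stroke #000000 means engrave at S309, F3709. After flipping Y the toolpath is (64.53,52.21) → (67.16,143.60) → (35.97,91.45) → (82.86,12.33) → (102.38,88.12) → (89.78,99.90) → (64.53,52.21), returning to the start.

Shape 4 is a regular polygon drawn with `<polygon>`. Its stroke #000000 means engrave at S309, F3709. After flipping Y the toolpath is (26.67,5.18) → (7.20,23.37) → (25.39,42.84) → (44.86,24.65) → (26.67,5.18), returning to the start.

Shape 5 is a regular polygon drawn with `<polygon>`. Its stroke #000000 means engrave at S309, F3709. After flipping Y the toolpath is (90.16,78.20) → (90.86,65.29) → (81.20,56.70) → (68.47,58.89) → (62.24,70.21) → (67.21,82.14) → (79.63,85.69) → (90.16,78.20), returning to the start.

Shape 6 is a quadratic bezier drawn with `<path>`. Its stroke #0000ff means score at S494, F1842. After flipping Y the toolpath is (48.73,110.14) → (50.80,101.23) → (55.17,97.59) → (61.85,99.23) → (70.84,106.14) → (82.13,118.33).

Shape 7 is a circle drawn with `<circle>`. Its stroke #000000 means engrave at S309, F3709. After flipping Y the toolpath is (21.60,43.12) → (20.63,46.12) → (18.08,47.97) → (14.92,47.97) → (12.37,46.12) → (11.40,43.12) → (12.37,40.12) → (14.92,38.27) → (18.08,38.27) → (20.63,40.12) → (21.60,43.12), returning to the start.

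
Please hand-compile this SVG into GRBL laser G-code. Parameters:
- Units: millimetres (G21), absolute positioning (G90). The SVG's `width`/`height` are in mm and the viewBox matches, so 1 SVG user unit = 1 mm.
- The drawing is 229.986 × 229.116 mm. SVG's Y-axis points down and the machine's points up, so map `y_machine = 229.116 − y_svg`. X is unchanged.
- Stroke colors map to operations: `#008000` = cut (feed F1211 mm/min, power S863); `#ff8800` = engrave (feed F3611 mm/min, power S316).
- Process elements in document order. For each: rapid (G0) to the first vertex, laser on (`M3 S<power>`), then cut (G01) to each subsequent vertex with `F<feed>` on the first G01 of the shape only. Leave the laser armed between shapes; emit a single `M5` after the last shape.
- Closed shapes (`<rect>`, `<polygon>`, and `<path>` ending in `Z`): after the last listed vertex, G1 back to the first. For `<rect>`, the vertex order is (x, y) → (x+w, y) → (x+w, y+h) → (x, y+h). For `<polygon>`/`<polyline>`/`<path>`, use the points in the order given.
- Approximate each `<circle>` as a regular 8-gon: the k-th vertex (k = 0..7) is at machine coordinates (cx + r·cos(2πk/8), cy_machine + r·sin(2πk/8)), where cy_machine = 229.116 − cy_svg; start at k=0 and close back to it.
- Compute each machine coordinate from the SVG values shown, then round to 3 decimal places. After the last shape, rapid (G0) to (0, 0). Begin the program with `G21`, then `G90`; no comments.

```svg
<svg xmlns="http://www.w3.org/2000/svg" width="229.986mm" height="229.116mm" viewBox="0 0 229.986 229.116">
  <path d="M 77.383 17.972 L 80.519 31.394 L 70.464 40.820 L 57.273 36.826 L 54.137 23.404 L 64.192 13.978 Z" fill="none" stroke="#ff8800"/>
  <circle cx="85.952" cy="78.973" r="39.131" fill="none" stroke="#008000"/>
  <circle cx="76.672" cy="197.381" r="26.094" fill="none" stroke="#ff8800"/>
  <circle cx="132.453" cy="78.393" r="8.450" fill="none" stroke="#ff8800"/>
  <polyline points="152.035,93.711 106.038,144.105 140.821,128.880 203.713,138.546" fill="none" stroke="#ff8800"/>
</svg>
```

G21
G90
G0 X77.383 Y211.144
M3 S316
G01 X80.519 Y197.722 F3611
G01 X70.464 Y188.296
G01 X57.273 Y192.290
G01 X54.137 Y205.712
G01 X64.192 Y215.138
G01 X77.383 Y211.144
G0 X125.083 Y150.143
M3 S863
G01 X113.622 Y177.813 F1211
G01 X85.952 Y189.274
G01 X58.282 Y177.813
G01 X46.821 Y150.143
G01 X58.282 Y122.473
G01 X85.952 Y111.012
G01 X113.622 Y122.473
G01 X125.083 Y150.143
G0 X102.766 Y31.735
M3 S316
G01 X95.123 Y50.186 F3611
G01 X76.672 Y57.829
G01 X58.221 Y50.186
G01 X50.578 Y31.735
G01 X58.221 Y13.284
G01 X76.672 Y5.641
G01 X95.123 Y13.284
G01 X102.766 Y31.735
G0 X140.903 Y150.723
M3 S316
G01 X138.428 Y156.698 F3611
G01 X132.453 Y159.173
G01 X126.478 Y156.698
G01 X124.003 Y150.723
G01 X126.478 Y144.748
G01 X132.453 Y142.273
G01 X138.428 Y144.748
G01 X140.903 Y150.723
G0 X152.035 Y135.405
M3 S316
G01 X106.038 Y85.011 F3611
G01 X140.821 Y100.236
G01 X203.713 Y90.570
M5
G0 X0.000 Y0.000

viewBox `0 0 229.986 229.116` with mm width/height → 1 unit = 1 mm. Flip: y_m = 229.116 − y_svg.

**Shape 1** — `<path>` regular polygon, stroke `#ff8800` → engrave (S316, F3611). Machine vertices: (77.383,211.144) → (80.519,197.722) → (70.464,188.296) → (57.273,192.290) → (54.137,205.712) → (64.192,215.138) → (77.383,211.144). Closed: final G1 returns to the first vertex.

**Shape 2** — `<circle>` circle, stroke `#008000` → cut (S863, F1211). Machine vertices: (125.083,150.143) → (113.622,177.813) → (85.952,189.274) → (58.282,177.813) → (46.821,150.143) → (58.282,122.473) → (85.952,111.012) → (113.622,122.473) → (125.083,150.143). Closed: final G1 returns to the first vertex.

**Shape 3** — `<circle>` circle, stroke `#ff8800` → engrave (S316, F3611). Machine vertices: (102.766,31.735) → (95.123,50.186) → (76.672,57.829) → (58.221,50.186) → (50.578,31.735) → (58.221,13.284) → (76.672,5.641) → (95.123,13.284) → (102.766,31.735). Closed: final G1 returns to the first vertex.

**Shape 4** — `<circle>` circle, stroke `#ff8800` → engrave (S316, F3611). Machine vertices: (140.903,150.723) → (138.428,156.698) → (132.453,159.173) → (126.478,156.698) → (124.003,150.723) → (126.478,144.748) → (132.453,142.273) → (138.428,144.748) → (140.903,150.723). Closed: final G1 returns to the first vertex.

**Shape 5** — `<polyline>` open polyline, stroke `#ff8800` → engrave (S316, F3611). Machine vertices: (152.035,135.405) → (106.038,85.011) → (140.821,100.236) → (203.713,90.570). Open path.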